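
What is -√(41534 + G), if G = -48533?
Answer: -I*√6999 ≈ -83.66*I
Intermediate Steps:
-√(41534 + G) = -√(41534 - 48533) = -√(-6999) = -I*√6999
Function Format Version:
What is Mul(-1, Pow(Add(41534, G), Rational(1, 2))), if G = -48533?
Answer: Mul(-1, I, Pow(6999, Rational(1, 2))) ≈ Mul(-83.660, I)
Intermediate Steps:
Mul(-1, Pow(Add(41534, G), Rational(1, 2))) = Mul(-1, Pow(Add(41534, -48533), Rational(1, 2))) = Mul(-1, Pow(-6999, Rational(1, 2))) = Mul(-1, Mul(I, Pow(6999, Rational(1, 2)))) = Mul(-1, I, Pow(6999, Rational(1, 2)))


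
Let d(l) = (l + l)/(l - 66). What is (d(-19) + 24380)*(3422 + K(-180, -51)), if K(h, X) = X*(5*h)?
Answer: 102211854836/85 ≈ 1.2025e+9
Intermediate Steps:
d(l) = 2*l/(-66 + l) (d(l) = (2*l)/(-66 + l) = 2*l/(-66 + l))
K(h, X) = 5*X*h
(d(-19) + 24380)*(3422 + K(-180, -51)) = (2*(-19)/(-66 - 19) + 24380)*(3422 + 5*(-51)*(-180)) = (2*(-19)/(-85) + 24380)*(3422 + 45900) = (2*(-19)*(-1/85) + 24380)*49322 = (38/85 + 24380)*49322 = (2072338/85)*49322 = 102211854836/85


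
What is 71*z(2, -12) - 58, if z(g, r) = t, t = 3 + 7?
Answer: 652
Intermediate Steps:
t = 10
z(g, r) = 10
71*z(2, -12) - 58 = 71*10 - 58 = 710 - 58 = 652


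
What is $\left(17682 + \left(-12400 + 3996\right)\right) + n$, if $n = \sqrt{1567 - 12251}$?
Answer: $9278 + 2 i \sqrt{2671} \approx 9278.0 + 103.36 i$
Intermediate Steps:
$n = 2 i \sqrt{2671}$ ($n = \sqrt{-10684} = 2 i \sqrt{2671} \approx 103.36 i$)
$\left(17682 + \left(-12400 + 3996\right)\right) + n = \left(17682 + \left(-12400 + 3996\right)\right) + 2 i \sqrt{2671} = \left(17682 - 8404\right) + 2 i \sqrt{2671} = 9278 + 2 i \sqrt{2671}$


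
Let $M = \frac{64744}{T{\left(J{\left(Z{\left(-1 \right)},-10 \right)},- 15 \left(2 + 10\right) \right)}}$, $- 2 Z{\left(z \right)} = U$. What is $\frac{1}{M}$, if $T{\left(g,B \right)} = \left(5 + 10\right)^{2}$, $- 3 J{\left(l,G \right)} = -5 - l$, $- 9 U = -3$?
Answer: $\frac{225}{64744} \approx 0.0034752$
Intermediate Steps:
$U = \frac{1}{3}$ ($U = \left(- \frac{1}{9}\right) \left(-3\right) = \frac{1}{3} \approx 0.33333$)
$Z{\left(z \right)} = - \frac{1}{6}$ ($Z{\left(z \right)} = \left(- \frac{1}{2}\right) \frac{1}{3} = - \frac{1}{6}$)
$J{\left(l,G \right)} = \frac{5}{3} + \frac{l}{3}$ ($J{\left(l,G \right)} = - \frac{-5 - l}{3} = \frac{5}{3} + \frac{l}{3}$)
$T{\left(g,B \right)} = 225$ ($T{\left(g,B \right)} = 15^{2} = 225$)
$M = \frac{64744}{225} \approx 287.75$
$\frac{1}{M} = \frac{1}{\frac{64744}{225}} = \frac{225}{64744}$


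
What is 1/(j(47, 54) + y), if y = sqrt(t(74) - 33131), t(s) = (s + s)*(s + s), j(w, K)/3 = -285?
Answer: -855/742252 - I*sqrt(11227)/742252 ≈ -0.0011519 - 0.00014275*I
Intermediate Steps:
j(w, K) = -855 (j(w, K) = 3*(-285) = -855)
t(s) = 4*s**2 (t(s) = (2*s)*(2*s) = 4*s**2)
y = I*sqrt(11227) (y = sqrt(4*74**2 - 33131) = sqrt(4*5476 - 33131) = sqrt(21904 - 33131) = sqrt(-11227) = I*sqrt(11227) ≈ 105.96*I)
1/(j(47, 54) + y) = 1/(-855 + I*sqrt(11227))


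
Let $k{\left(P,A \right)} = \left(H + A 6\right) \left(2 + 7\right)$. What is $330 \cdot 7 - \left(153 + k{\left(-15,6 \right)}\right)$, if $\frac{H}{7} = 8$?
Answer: $1329$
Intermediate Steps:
$H = 56$ ($H = 7 \cdot 8 = 56$)
$k{\left(P,A \right)} = 504 + 54 A$ ($k{\left(P,A \right)} = \left(56 + A 6\right) \left(2 + 7\right) = \left(56 + 6 A\right) 9 = 504 + 54 A$)
$330 \cdot 7 - \left(153 + k{\left(-15,6 \right)}\right) = 330 \cdot 7 - \left(657 + 324\right) = 2310 - 981 = 1329$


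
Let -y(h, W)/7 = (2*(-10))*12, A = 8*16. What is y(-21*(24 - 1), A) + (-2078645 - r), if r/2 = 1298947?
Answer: -4674859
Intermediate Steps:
r = 2597894 (r = 2*1298947 = 2597894)
A = 128
y(h, W) = 1680 (y(h, W) = -7*2*(-10)*12 = -(-140)*12 = -7*(-240) = 1680)
y(-21*(24 - 1), A) + (-2078645 - r) = 1680 + (-2078645 - 1*2597894) = 1680 + (-2078645 - 2597894) = 1680 - 4676539 = -4674859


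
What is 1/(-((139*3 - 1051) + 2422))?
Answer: -1/1788 ≈ -0.00055928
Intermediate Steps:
1/(-((139*3 - 1051) + 2422)) = 1/(-((417 - 1051) + 2422)) = 1/(-(-634 + 2422)) = 1/(-1*1788) = 1/(-1788) = -1/1788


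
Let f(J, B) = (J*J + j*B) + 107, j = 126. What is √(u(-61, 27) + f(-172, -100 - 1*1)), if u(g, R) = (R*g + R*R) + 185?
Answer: 2*√4058 ≈ 127.40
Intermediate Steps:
u(g, R) = 185 + R² + R*g (u(g, R) = (R*g + R²) + 185 = (R² + R*g) + 185 = 185 + R² + R*g)
f(J, B) = 107 + J² + 126*B (f(J, B) = (J*J + 126*B) + 107 = (J² + 126*B) + 107 = 107 + J² + 126*B)
√(u(-61, 27) + f(-172, -100 - 1*1)) = √((185 + 27² + 27*(-61)) + (107 + (-172)² + 126*(-100 - 1*1))) = √((185 + 729 - 1647) + (107 + 29584 + 126*(-100 - 1))) = √(-733 + (107 + 29584 + 126*(-101))) = √(-733 + (107 + 29584 - 12726)) = √(-733 + 16965) = √16232 = 2*√4058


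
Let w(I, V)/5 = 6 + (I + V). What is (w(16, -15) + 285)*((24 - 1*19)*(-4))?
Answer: -6400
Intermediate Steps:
w(I, V) = 30 + 5*I + 5*V (w(I, V) = 5*(6 + (I + V)) = 5*(6 + I + V) = 30 + 5*I + 5*V)
(w(16, -15) + 285)*((24 - 1*19)*(-4)) = ((30 + 5*16 + 5*(-15)) + 285)*((24 - 1*19)*(-4)) = ((30 + 80 - 75) + 285)*((24 - 19)*(-4)) = (35 + 285)*(5*(-4)) = 320*(-20) = -6400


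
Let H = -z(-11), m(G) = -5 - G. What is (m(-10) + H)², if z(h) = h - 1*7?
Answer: 529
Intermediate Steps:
z(h) = -7 + h (z(h) = h - 7 = -7 + h)
H = 18 (H = -(-7 - 11) = -1*(-18) = 18)
(m(-10) + H)² = ((-5 - 1*(-10)) + 18)² = ((-5 + 10) + 18)² = (5 + 18)² = 23² = 529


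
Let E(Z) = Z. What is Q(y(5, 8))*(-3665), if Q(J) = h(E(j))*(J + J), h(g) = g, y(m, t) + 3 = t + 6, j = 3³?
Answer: -2177010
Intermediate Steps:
j = 27
y(m, t) = 3 + t (y(m, t) = -3 + (t + 6) = -3 + (6 + t) = 3 + t)
Q(J) = 54*J (Q(J) = 27*(J + J) = 27*(2*J) = 54*J)
Q(y(5, 8))*(-3665) = (54*(3 + 8))*(-3665) = (54*11)*(-3665) = 594*(-3665) = -2177010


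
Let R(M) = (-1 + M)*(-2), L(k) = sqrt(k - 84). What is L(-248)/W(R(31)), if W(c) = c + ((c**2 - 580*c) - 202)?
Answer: I*sqrt(83)/19069 ≈ 0.00047776*I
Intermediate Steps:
L(k) = sqrt(-84 + k)
R(M) = 2 - 2*M
W(c) = -202 + c**2 - 579*c (W(c) = c + (-202 + c**2 - 580*c) = -202 + c**2 - 579*c)
L(-248)/W(R(31)) = sqrt(-84 - 248)/(-202 + (2 - 2*31)**2 - 579*(2 - 2*31)) = sqrt(-332)/(-202 + (2 - 62)**2 - 579*(2 - 62)) = (2*I*sqrt(83))/(-202 + (-60)**2 - 579*(-60)) = (2*I*sqrt(83))/(-202 + 3600 + 34740) = (2*I*sqrt(83))/38138 = (2*I*sqrt(83))*(1/38138) = I*sqrt(83)/19069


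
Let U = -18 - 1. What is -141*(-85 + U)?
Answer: 14664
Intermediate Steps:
U = -19
-141*(-85 + U) = -141*(-85 - 19) = -141*(-104) = 14664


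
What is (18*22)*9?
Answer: 3564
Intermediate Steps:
(18*22)*9 = 396*9 = 3564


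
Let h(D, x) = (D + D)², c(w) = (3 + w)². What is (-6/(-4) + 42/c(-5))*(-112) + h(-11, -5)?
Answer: -860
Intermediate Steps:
h(D, x) = 4*D² (h(D, x) = (2*D)² = 4*D²)
(-6/(-4) + 42/c(-5))*(-112) + h(-11, -5) = (-6/(-4) + 42/((3 - 5)²))*(-112) + 4*(-11)² = (-6*(-¼) + 42/((-2)²))*(-112) + 4*121 = (3/2 + 42/4)*(-112) + 484 = (3/2 + 42*(¼))*(-112) + 484 = (3/2 + 21/2)*(-112) + 484 = 12*(-112) + 484 = -1344 + 484 = -860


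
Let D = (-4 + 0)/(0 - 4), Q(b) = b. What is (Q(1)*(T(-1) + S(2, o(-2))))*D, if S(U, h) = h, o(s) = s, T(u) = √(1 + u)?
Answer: -2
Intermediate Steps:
D = 1 (D = -4/(-4) = -4*(-¼) = 1)
(Q(1)*(T(-1) + S(2, o(-2))))*D = (1*(√(1 - 1) - 2))*1 = (1*(√0 - 2))*1 = (1*(0 - 2))*1 = (1*(-2))*1 = -2*1 = -2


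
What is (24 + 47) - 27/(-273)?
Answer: 6470/91 ≈ 71.099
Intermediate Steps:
(24 + 47) - 27/(-273) = 71 - 27*(-1/273) = 71 + 9/91 = 6470/91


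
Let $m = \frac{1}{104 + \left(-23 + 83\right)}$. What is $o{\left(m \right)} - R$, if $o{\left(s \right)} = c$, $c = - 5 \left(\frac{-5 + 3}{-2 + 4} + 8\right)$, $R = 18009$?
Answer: $-18044$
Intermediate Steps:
$c = -35$ ($c = - 5 \left(- \frac{2}{2} + 8\right) = - 5 \left(\left(-2\right) \frac{1}{2} + 8\right) = - 5 \left(-1 + 8\right) = \left(-5\right) 7 = -35$)
$m = \frac{1}{164}$ ($m = \frac{1}{104 + 60} = \frac{1}{164} \approx 0.0060976$)
$o{\left(s \right)} = -35$
$o{\left(m \right)} - R = -35 - 18009 = -18044$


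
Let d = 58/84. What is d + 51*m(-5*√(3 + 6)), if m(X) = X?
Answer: -32101/42 ≈ -764.31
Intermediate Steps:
d = 29/42 (d = 58*(1/84) = 29/42 ≈ 0.69048)
d + 51*m(-5*√(3 + 6)) = 29/42 + 51*(-5*√(3 + 6)) = 29/42 + 51*(-5*√9) = 29/42 + 51*(-5*3) = 29/42 + 51*(-15) = 29/42 - 765 = -32101/42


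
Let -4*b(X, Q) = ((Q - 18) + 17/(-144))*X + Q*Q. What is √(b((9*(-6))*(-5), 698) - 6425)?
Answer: I*√11143554/8 ≈ 417.27*I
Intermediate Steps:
b(X, Q) = -Q²/4 - X*(-2609/144 + Q)/4 (b(X, Q) = -(((Q - 18) + 17/(-144))*X + Q*Q)/4 = -(((-18 + Q) + 17*(-1/144))*X + Q²)/4 = -(((-18 + Q) - 17/144)*X + Q²)/4 = -((-2609/144 + Q)*X + Q²)/4 = -(X*(-2609/144 + Q) + Q²)/4 = -(Q² + X*(-2609/144 + Q))/4 = -Q²/4 - X*(-2609/144 + Q)/4)
√(b((9*(-6))*(-5), 698) - 6425) = √((-¼*698² + 2609*((9*(-6))*(-5))/576 - ¼*698*(9*(-6))*(-5)) - 6425) = √((-¼*487204 + 2609*(-54*(-5))/576 - ¼*698*(-54*(-5))) - 6425) = √((-121801 + (2609/576)*270 - ¼*698*270) - 6425) = √((-121801 + 39135/32 - 47115) - 6425) = √(-5366177/32 - 6425) = √(-5571777/32) = I*√11143554/8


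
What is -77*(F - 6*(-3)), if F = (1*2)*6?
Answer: -2310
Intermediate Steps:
F = 12 (F = 2*6 = 12)
-77*(F - 6*(-3)) = -77*(12 - 6*(-3)) = -77*(12 + 18) = -77*30 = -2310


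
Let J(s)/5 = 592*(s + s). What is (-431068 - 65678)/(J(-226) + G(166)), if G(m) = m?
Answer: 82791/222959 ≈ 0.37133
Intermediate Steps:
J(s) = 5920*s (J(s) = 5*(592*(s + s)) = 5*(592*(2*s)) = 5*(1184*s) = 5920*s)
(-431068 - 65678)/(J(-226) + G(166)) = (-431068 - 65678)/(5920*(-226) + 166) = -496746/(-1337920 + 166) = -496746/(-1337754) = -496746*(-1/1337754) = 82791/222959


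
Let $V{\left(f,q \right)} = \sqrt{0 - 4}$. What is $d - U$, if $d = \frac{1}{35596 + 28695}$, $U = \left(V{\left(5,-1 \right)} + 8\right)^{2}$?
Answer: $- \frac{3857459}{64291} - 32 i \approx -60.0 - 32.0 i$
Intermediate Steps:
$V{\left(f,q \right)} = 2 i$ ($V{\left(f,q \right)} = \sqrt{-4} = 2 i$)
$U = \left(8 + 2 i\right)^{2}$ ($U = \left(2 i + 8\right)^{2} = \left(8 + 2 i\right)^{2} \approx 60.0 + 32.0 i$)
$d = \frac{1}{64291} \approx 1.5554 \cdot 10^{-5}$
$d - U = \frac{1}{64291} - \left(60 + 32 i\right) = - \frac{3857459}{64291} - 32 i$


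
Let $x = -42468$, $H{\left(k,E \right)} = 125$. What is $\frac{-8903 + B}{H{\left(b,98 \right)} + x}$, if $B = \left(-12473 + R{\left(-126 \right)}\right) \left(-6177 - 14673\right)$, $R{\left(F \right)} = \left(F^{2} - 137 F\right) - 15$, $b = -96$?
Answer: $\frac{18720061}{1841} \approx 10168.0$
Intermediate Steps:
$R{\left(F \right)} = -15 + F^{2} - 137 F$
$B = -430552500$ ($B = \left(-12473 - \left(-17247 - 15876\right)\right) \left(-6177 - 14673\right) = \left(-12473 + \left(-15 + 15876 + 17262\right)\right) \left(-20850\right) = \left(-12473 + 33123\right) \left(-20850\right) = 20650 \left(-20850\right) = -430552500$)
$\frac{-8903 + B}{H{\left(b,98 \right)} + x} = \frac{-8903 - 430552500}{125 - 42468} = - \frac{430561403}{-42343} = \left(-430561403\right) \left(- \frac{1}{42343}\right) = \frac{18720061}{1841}$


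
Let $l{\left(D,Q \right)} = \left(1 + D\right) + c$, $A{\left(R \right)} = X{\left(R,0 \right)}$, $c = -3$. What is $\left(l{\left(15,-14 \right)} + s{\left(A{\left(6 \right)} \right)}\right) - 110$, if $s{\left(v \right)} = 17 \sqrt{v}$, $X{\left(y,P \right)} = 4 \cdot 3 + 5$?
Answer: $-97 + 17 \sqrt{17} \approx -26.907$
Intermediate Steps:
$X{\left(y,P \right)} = 17$ ($X{\left(y,P \right)} = 12 + 5 = 17$)
$A{\left(R \right)} = 17$
$l{\left(D,Q \right)} = -2 + D$ ($l{\left(D,Q \right)} = \left(1 + D\right) - 3 = -2 + D$)
$\left(l{\left(15,-14 \right)} + s{\left(A{\left(6 \right)} \right)}\right) - 110 = \left(\left(-2 + 15\right) + 17 \sqrt{17}\right) - 110 = \left(13 + 17 \sqrt{17}\right) - 110 = -97 + 17 \sqrt{17}$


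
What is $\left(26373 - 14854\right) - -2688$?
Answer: $14207$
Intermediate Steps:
$\left(26373 - 14854\right) - -2688 = 11519 + 2688 = 14207$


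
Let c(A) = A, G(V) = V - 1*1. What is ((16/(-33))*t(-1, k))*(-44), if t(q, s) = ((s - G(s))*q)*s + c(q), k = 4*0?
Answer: -64/3 ≈ -21.333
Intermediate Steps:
G(V) = -1 + V (G(V) = V - 1 = -1 + V)
k = 0
t(q, s) = q + q*s (t(q, s) = ((s - (-1 + s))*q)*s + q = ((s + (1 - s))*q)*s + q = (1*q)*s + q = q*s + q = q + q*s)
((16/(-33))*t(-1, k))*(-44) = ((16/(-33))*(-(1 + 0)))*(-44) = ((16*(-1/33))*(-1*1))*(-44) = -16/33*(-1)*(-44) = (16/33)*(-44) = -64/3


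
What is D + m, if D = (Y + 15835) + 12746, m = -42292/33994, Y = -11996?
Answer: 281874099/16997 ≈ 16584.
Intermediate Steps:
m = -21146/16997 (m = -42292*1/33994 = -21146/16997 ≈ -1.2441)
D = 16585 (D = (-11996 + 15835) + 12746 = 3839 + 12746 = 16585)
D + m = 16585 - 21146/16997 = 281874099/16997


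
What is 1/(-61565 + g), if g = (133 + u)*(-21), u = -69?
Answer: -1/62909 ≈ -1.5896e-5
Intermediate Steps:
g = -1344 (g = (133 - 69)*(-21) = 64*(-21) = -1344)
1/(-61565 + g) = 1/(-61565 - 1344) = 1/(-62909) = -1/62909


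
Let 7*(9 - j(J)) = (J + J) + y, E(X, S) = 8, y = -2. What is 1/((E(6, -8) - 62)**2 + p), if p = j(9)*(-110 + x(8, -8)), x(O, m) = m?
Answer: 7/14866 ≈ 0.00047087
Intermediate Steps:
j(J) = 65/7 - 2*J/7 (j(J) = 9 - ((J + J) - 2)/7 = 9 - (2*J - 2)/7 = 9 - (-2 + 2*J)/7 = 9 + (2/7 - 2*J/7) = 65/7 - 2*J/7)
p = -5546/7 (p = (65/7 - 2/7*9)*(-110 - 8) = (65/7 - 18/7)*(-118) = (47/7)*(-118) = -5546/7 ≈ -792.29)
1/((E(6, -8) - 62)**2 + p) = 1/((8 - 62)**2 - 5546/7) = 1/((-54)**2 - 5546/7) = 1/(2916 - 5546/7) = 1/(14866/7) = 7/14866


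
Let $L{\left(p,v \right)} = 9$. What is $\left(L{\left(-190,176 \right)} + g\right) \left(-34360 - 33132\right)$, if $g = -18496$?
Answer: $1247724604$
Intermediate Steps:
$\left(L{\left(-190,176 \right)} + g\right) \left(-34360 - 33132\right) = \left(9 - 18496\right) \left(-34360 - 33132\right) = \left(-18487\right) \left(-67492\right) = 1247724604$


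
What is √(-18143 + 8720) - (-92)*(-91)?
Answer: -8372 + 3*I*√1047 ≈ -8372.0 + 97.072*I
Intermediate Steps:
√(-18143 + 8720) - (-92)*(-91) = √(-9423) - 1*8372 = 3*I*√1047 - 8372 = -8372 + 3*I*√1047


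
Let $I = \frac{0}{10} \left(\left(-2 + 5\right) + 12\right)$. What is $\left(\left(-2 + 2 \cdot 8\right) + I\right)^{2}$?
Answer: $196$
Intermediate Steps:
$I = 0$ ($I = 0 \cdot \frac{1}{10} \left(3 + 12\right) = 0 \cdot 15 = 0$)
$\left(\left(-2 + 2 \cdot 8\right) + I\right)^{2} = \left(\left(-2 + 2 \cdot 8\right) + 0\right)^{2} = \left(\left(-2 + 16\right) + 0\right)^{2} = \left(14 + 0\right)^{2} = 14^{2} = 196$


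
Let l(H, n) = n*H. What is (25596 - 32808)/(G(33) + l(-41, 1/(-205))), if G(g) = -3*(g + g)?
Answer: 36060/989 ≈ 36.461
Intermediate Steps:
G(g) = -6*g
l(H, n) = H*n
(25596 - 32808)/(G(33) + l(-41, 1/(-205))) = (25596 - 32808)/(-6*33 - 41/(-205)) = -7212/(-198 - 41*(-1/205)) = -7212/(-198 + 1/5) = -7212/(-989/5) = -7212*(-5/989) = 36060/989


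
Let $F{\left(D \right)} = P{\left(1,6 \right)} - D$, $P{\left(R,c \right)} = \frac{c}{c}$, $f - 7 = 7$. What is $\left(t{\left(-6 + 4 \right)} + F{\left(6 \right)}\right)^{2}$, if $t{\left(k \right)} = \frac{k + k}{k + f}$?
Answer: $\frac{256}{9} \approx 28.444$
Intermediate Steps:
$f = 14$ ($f = 7 + 7 = 14$)
$P{\left(R,c \right)} = 1$
$t{\left(k \right)} = \frac{2 k}{14 + k}$ ($t{\left(k \right)} = \frac{k + k}{k + 14} = \frac{2 k}{14 + k}$)
$F{\left(D \right)} = 1 - D$
$\left(t{\left(-6 + 4 \right)} + F{\left(6 \right)}\right)^{2} = \left(\frac{2 \left(-6 + 4\right)}{14 + \left(-6 + 4\right)} + \left(1 - 6\right)\right)^{2} = \left(2 \left(-2\right) \frac{1}{14 - 2} + \left(1 - 6\right)\right)^{2} = \left(2 \left(-2\right) \frac{1}{12} - 5\right)^{2} = \left(- \frac{1}{3} - 5\right)^{2} = \left(- \frac{16}{3}\right)^{2} = \frac{256}{9}$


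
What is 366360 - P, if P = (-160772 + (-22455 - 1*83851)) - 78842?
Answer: 712280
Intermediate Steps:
P = -345920 (P = (-160772 + (-22455 - 83851)) - 78842 = (-160772 - 106306) - 78842 = -267078 - 78842 = -345920)
366360 - P = 366360 - 1*(-345920) = 366360 + 345920 = 712280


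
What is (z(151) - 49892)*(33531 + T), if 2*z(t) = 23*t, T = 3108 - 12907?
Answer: -1142826326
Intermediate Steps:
T = -9799
z(t) = 23*t/2 (z(t) = (23*t)/2 = 23*t/2)
(z(151) - 49892)*(33531 + T) = ((23/2)*151 - 49892)*(33531 - 9799) = (3473/2 - 49892)*23732 = -96311/2*23732 = -1142826326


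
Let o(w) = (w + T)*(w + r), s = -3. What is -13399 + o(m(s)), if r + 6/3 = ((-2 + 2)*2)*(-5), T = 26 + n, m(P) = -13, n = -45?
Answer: -12919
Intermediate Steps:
T = -19 (T = 26 - 45 = -19)
r = -2 (r = -2 + ((-2 + 2)*2)*(-5) = -2 + (0*2)*(-5) = -2 + 0*(-5) = -2 + 0 = -2)
o(w) = (-19 + w)*(-2 + w) (o(w) = (w - 19)*(w - 2) = (-19 + w)*(-2 + w))
-13399 + o(m(s)) = -13399 + (38 + (-13)² - 21*(-13)) = -13399 + (38 + 169 + 273) = -13399 + 480 = -12919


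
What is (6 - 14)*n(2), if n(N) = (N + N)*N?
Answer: -64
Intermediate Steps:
n(N) = 2*N² (n(N) = (2*N)*N = 2*N²)
(6 - 14)*n(2) = (6 - 14)*(2*2²) = -16*4 = -8*8 = -64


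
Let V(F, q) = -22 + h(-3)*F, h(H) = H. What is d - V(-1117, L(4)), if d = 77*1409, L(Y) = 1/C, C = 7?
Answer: 105164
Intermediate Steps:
L(Y) = ⅐ (L(Y) = 1/7 = ⅐)
V(F, q) = -22 - 3*F
d = 108493
d - V(-1117, L(4)) = 108493 - (-22 - 3*(-1117)) = 108493 - (-22 + 3351) = 108493 - 1*3329 = 108493 - 3329 = 105164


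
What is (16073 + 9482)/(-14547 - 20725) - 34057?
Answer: -1201284059/35272 ≈ -34058.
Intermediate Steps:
(16073 + 9482)/(-14547 - 20725) - 34057 = 25555/(-35272) - 34057 = 25555*(-1/35272) - 34057 = -25555/35272 - 34057 = -1201284059/35272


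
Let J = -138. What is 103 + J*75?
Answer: -10247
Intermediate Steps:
103 + J*75 = 103 - 138*75 = 103 - 10350 = -10247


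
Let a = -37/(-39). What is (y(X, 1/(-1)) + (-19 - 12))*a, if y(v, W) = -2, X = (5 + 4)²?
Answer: -407/13 ≈ -31.308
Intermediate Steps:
X = 81 (X = 9² = 81)
a = 37/39 (a = -37*(-1/39) = 37/39 ≈ 0.94872)
(y(X, 1/(-1)) + (-19 - 12))*a = (-2 + (-19 - 12))*(37/39) = (-2 - 31)*(37/39) = -33*37/39 = -407/13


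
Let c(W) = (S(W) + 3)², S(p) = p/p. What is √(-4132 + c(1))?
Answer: 14*I*√21 ≈ 64.156*I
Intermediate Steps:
S(p) = 1
c(W) = 16 (c(W) = (1 + 3)² = 4² = 16)
√(-4132 + c(1)) = √(-4132 + 16) = √(-4116) = 14*I*√21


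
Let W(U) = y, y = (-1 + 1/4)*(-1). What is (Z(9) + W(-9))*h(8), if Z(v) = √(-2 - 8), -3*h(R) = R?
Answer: -2 - 8*I*√10/3 ≈ -2.0 - 8.4327*I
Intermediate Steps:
h(R) = -R/3
Z(v) = I*√10 (Z(v) = √(-10) = I*√10)
y = ¾ (y = (-1 + ¼)*(-1) = -¾*(-1) = ¾ ≈ 0.75000)
W(U) = ¾
(Z(9) + W(-9))*h(8) = (I*√10 + ¾)*(-⅓*8) = (¾ + I*√10)*(-8/3) = -2 - 8*I*√10/3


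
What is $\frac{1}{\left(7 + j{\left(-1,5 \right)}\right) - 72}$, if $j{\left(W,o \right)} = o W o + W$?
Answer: $- \frac{1}{91} \approx -0.010989$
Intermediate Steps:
$j{\left(W,o \right)} = W + W o^{2}$ ($j{\left(W,o \right)} = W o o + W = W o^{2} + W = W + W o^{2}$)
$\frac{1}{\left(7 + j{\left(-1,5 \right)}\right) - 72} = \frac{1}{\left(7 - \left(1 + 5^{2}\right)\right) - 72} = \frac{1}{\left(7 - \left(1 + 25\right)\right) - 72} = \frac{1}{\left(7 - 26\right) - 72} = \frac{1}{-19 - 72} = \frac{1}{-91} = - \frac{1}{91}$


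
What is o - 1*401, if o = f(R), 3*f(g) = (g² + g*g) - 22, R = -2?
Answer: -1217/3 ≈ -405.67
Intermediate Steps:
f(g) = -22/3 + 2*g²/3 (f(g) = ((g² + g*g) - 22)/3 = ((g² + g²) - 22)/3 = (2*g² - 22)/3 = (-22 + 2*g²)/3 = -22/3 + 2*g²/3)
o = -14/3 (o = -22/3 + (⅔)*(-2)² = -22/3 + (⅔)*4 = -22/3 + 8/3 = -14/3 ≈ -4.6667)
o - 1*401 = -14/3 - 1*401 = -14/3 - 401 = -1217/3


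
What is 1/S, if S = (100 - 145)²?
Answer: 1/2025 ≈ 0.00049383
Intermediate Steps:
S = 2025 (S = (-45)² = 2025)
1/S = 1/2025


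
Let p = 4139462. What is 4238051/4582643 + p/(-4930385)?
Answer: 1925546521569/22594194307555 ≈ 0.085223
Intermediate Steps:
4238051/4582643 + p/(-4930385) = 4238051/4582643 + 4139462/(-4930385) = 4238051*(1/4582643) + 4139462*(-1/4930385) = 4238051/4582643 - 4139462/4930385 = 1925546521569/22594194307555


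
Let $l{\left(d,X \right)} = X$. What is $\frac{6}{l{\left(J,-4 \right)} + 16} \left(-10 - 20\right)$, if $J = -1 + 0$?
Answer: $-15$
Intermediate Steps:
$J = -1$
$\frac{6}{l{\left(J,-4 \right)} + 16} \left(-10 - 20\right) = \frac{6}{-4 + 16} \left(-10 - 20\right) = \frac{6}{12} \left(-10 - 20\right) = 6 \cdot \frac{1}{12} \left(-30\right) = \frac{1}{2} \left(-30\right) = -15$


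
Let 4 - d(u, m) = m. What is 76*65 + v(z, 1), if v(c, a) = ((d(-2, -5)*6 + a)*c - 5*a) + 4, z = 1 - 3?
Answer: 4829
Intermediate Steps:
z = -2
d(u, m) = 4 - m
v(c, a) = 4 - 5*a + c*(54 + a) (v(c, a) = (((4 - 1*(-5))*6 + a)*c - 5*a) + 4 = (((4 + 5)*6 + a)*c - 5*a) + 4 = ((9*6 + a)*c - 5*a) + 4 = ((54 + a)*c - 5*a) + 4 = (c*(54 + a) - 5*a) + 4 = (-5*a + c*(54 + a)) + 4 = 4 - 5*a + c*(54 + a))
76*65 + v(z, 1) = 76*65 + (4 - 5*1 + 54*(-2) + 1*(-2)) = 4940 + (4 - 5 - 108 - 2) = 4940 - 111 = 4829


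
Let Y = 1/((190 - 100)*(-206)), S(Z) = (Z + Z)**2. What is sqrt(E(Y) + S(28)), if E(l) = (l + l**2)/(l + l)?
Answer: sqrt(119790461570)/6180 ≈ 56.004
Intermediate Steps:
S(Z) = 4*Z**2 (S(Z) = (2*Z)**2 = 4*Z**2)
Y = -1/18540 (Y = -1/206/90 = (1/90)*(-1/206) = -1/18540 ≈ -5.3937e-5)
E(l) = (l + l**2)/(2*l) (E(l) = (l + l**2)/((2*l)) = (l + l**2)*(1/(2*l)) = (l + l**2)/(2*l))
sqrt(E(Y) + S(28)) = sqrt((1/2 + (1/2)*(-1/18540)) + 4*28**2) = sqrt((1/2 - 1/37080) + 4*784) = sqrt(18539/37080 + 3136) = sqrt(116301419/37080) = sqrt(119790461570)/6180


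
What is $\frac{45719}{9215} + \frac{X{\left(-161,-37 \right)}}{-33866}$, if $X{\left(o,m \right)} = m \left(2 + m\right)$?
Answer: $\frac{219483747}{44582170} \approx 4.9231$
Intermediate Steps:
$\frac{45719}{9215} + \frac{X{\left(-161,-37 \right)}}{-33866} = \frac{45719}{9215} + \frac{\left(-37\right) \left(2 - 37\right)}{-33866} = 45719 \cdot \frac{1}{9215} + \left(-37\right) \left(-35\right) \left(- \frac{1}{33866}\right) = \frac{45719}{9215} + 1295 \left(- \frac{1}{33866}\right) = \frac{45719}{9215} - \frac{185}{4838} = \frac{219483747}{44582170}$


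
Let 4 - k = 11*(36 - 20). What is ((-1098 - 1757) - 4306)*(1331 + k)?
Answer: -8299599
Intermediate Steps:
k = -172 (k = 4 - 11*(36 - 20) = 4 - 11*16 = 4 - 1*176 = 4 - 176 = -172)
((-1098 - 1757) - 4306)*(1331 + k) = ((-1098 - 1757) - 4306)*(1331 - 172) = (-2855 - 4306)*1159 = -7161*1159 = -8299599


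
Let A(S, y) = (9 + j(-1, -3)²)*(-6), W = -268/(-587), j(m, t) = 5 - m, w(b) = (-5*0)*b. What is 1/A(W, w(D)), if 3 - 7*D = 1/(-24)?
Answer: -1/270 ≈ -0.0037037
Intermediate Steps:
D = 73/168 (D = 3/7 - ⅐/(-24) = 3/7 - ⅐*(-1/24) = 3/7 + 1/168 = 73/168 ≈ 0.43452)
w(b) = 0 (w(b) = 0*b = 0)
W = 268/587 (W = -268*(-1/587) = 268/587 ≈ 0.45656)
A(S, y) = -270 (A(S, y) = (9 + (5 - 1*(-1))²)*(-6) = (9 + (5 + 1)²)*(-6) = (9 + 6²)*(-6) = (9 + 36)*(-6) = 45*(-6) = -270)
1/A(W, w(D)) = 1/(-270) = -1/270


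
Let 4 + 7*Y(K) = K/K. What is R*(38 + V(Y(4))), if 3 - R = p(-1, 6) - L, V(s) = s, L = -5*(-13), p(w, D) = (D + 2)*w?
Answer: 19988/7 ≈ 2855.4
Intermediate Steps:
p(w, D) = w*(2 + D) (p(w, D) = (2 + D)*w = w*(2 + D))
L = 65
Y(K) = -3/7 (Y(K) = -4/7 + (K/K)/7 = -4/7 + (⅐)*1 = -4/7 + ⅐ = -3/7)
R = 76 (R = 3 - (-(2 + 6) - 1*65) = 3 - (-1*8 - 65) = 3 - (-8 - 65) = 3 - 1*(-73) = 3 + 73 = 76)
R*(38 + V(Y(4))) = 76*(38 - 3/7) = 76*(263/7) = 19988/7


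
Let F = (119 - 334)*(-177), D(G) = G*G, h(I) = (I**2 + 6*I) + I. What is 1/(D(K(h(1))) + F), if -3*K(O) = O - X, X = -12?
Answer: 9/342895 ≈ 2.6247e-5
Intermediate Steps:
h(I) = I**2 + 7*I
K(O) = -4 - O/3 (K(O) = -(O - 1*(-12))/3 = -(O + 12)/3 = -(12 + O)/3 = -4 - O/3)
D(G) = G**2
F = 38055 (F = -215*(-177) = 38055)
1/(D(K(h(1))) + F) = 1/((-4 - (7 + 1)/3)**2 + 38055) = 1/((-4 - 8/3)**2 + 38055) = 1/((-20/3)**2 + 38055) = 1/(400/9 + 38055) = 1/(342895/9) = 9/342895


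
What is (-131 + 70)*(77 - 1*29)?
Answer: -2928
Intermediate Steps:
(-131 + 70)*(77 - 1*29) = -61*(77 - 29) = -61*48 = -2928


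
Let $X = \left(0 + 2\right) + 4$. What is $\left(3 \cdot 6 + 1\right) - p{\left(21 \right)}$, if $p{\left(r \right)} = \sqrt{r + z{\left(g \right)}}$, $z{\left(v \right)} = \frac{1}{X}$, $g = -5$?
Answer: $19 - \frac{\sqrt{762}}{6} \approx 14.399$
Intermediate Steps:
$X = 6$ ($X = 2 + 4 = 6$)
$z{\left(v \right)} = \frac{1}{6}$
$p{\left(r \right)} = \sqrt{\frac{1}{6} + r}$ ($p{\left(r \right)} = \sqrt{r + \frac{1}{6}} = \sqrt{\frac{1}{6} + r}$)
$\left(3 \cdot 6 + 1\right) - p{\left(21 \right)} = \left(3 \cdot 6 + 1\right) - \frac{\sqrt{6 + 36 \cdot 21}}{6} = \left(18 + 1\right) - \frac{\sqrt{6 + 756}}{6} = 19 - \frac{\sqrt{762}}{6}$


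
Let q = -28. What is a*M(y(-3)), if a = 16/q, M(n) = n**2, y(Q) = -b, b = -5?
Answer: -100/7 ≈ -14.286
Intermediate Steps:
y(Q) = 5 (y(Q) = -1*(-5) = 5)
a = -4/7 (a = 16/(-28) = 16*(-1/28) = -4/7 ≈ -0.57143)
a*M(y(-3)) = -4/7*5**2 = -4/7*25 = -100/7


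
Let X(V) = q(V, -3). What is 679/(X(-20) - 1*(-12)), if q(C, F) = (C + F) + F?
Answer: -97/2 ≈ -48.500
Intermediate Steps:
q(C, F) = C + 2*F
X(V) = -6 + V (X(V) = V + 2*(-3) = V - 6 = -6 + V)
679/(X(-20) - 1*(-12)) = 679/((-6 - 20) - 1*(-12)) = 679/(-26 + 12) = 679/(-14) = 679*(-1/14) = -97/2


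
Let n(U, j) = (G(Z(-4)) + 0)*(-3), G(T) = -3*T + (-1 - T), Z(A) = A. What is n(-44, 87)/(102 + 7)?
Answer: -45/109 ≈ -0.41284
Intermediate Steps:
G(T) = -1 - 4*T
n(U, j) = -45 (n(U, j) = ((-1 - 4*(-4)) + 0)*(-3) = ((-1 + 16) + 0)*(-3) = (15 + 0)*(-3) = 15*(-3) = -45)
n(-44, 87)/(102 + 7) = -45/(102 + 7) = -45/109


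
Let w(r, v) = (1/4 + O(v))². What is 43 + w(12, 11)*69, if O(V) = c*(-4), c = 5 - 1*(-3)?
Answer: 1113589/16 ≈ 69599.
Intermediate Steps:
c = 8 (c = 5 + 3 = 8)
O(V) = -32 (O(V) = 8*(-4) = -32)
w(r, v) = 16129/16 (w(r, v) = (1/4 - 32)² = (¼ - 32)² = (-127/4)² = 16129/16)
43 + w(12, 11)*69 = 43 + (16129/16)*69 = 43 + 1112901/16 = 1113589/16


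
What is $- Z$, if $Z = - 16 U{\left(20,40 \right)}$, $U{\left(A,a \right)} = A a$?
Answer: $12800$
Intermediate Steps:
$Z = -12800$ ($Z = - 16 \cdot 20 \cdot 40 = \left(-16\right) 800 = -12800$)
$- Z = \left(-1\right) \left(-12800\right) = 12800$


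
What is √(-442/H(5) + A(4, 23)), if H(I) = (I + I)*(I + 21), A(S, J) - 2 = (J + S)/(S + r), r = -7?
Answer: I*√870/10 ≈ 2.9496*I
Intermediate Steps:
A(S, J) = 2 + (J + S)/(-7 + S) (A(S, J) = 2 + (J + S)/(S - 7) = 2 + (J + S)/(-7 + S))
H(I) = 2*I*(21 + I) (H(I) = (2*I)*(21 + I) = 2*I*(21 + I))
√(-442/H(5) + A(4, 23)) = √(-442*1/(10*(21 + 5)) + (-14 + 23 + 3*4)/(-7 + 4)) = √(-442/(2*5*26) + (-14 + 23 + 12)/(-3)) = √(-442/260 - ⅓*21) = √(-442*1/260 - 7) = √(-17/10 - 7) = √(-87/10) = I*√870/10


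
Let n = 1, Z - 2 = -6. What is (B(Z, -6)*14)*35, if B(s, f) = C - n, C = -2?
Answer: -1470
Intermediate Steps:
Z = -4 (Z = 2 - 6 = -4)
B(s, f) = -3 (B(s, f) = -2 - 1*1 = -2 - 1 = -3)
(B(Z, -6)*14)*35 = -3*14*35 = -42*35 = -1470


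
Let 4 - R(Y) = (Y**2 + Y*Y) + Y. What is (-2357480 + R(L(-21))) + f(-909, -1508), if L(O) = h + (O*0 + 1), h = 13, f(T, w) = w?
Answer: -2359390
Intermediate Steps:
L(O) = 14 (L(O) = 13 + (O*0 + 1) = 13 + (0 + 1) = 13 + 1 = 14)
R(Y) = 4 - Y - 2*Y**2 (R(Y) = 4 - ((Y**2 + Y*Y) + Y) = 4 - ((Y**2 + Y**2) + Y) = 4 - (2*Y**2 + Y) = 4 - (Y + 2*Y**2) = 4 + (-Y - 2*Y**2) = 4 - Y - 2*Y**2)
(-2357480 + R(L(-21))) + f(-909, -1508) = (-2357480 + (4 - 1*14 - 2*14**2)) - 1508 = (-2357480 + (4 - 14 - 2*196)) - 1508 = (-2357480 + (4 - 14 - 392)) - 1508 = (-2357480 - 402) - 1508 = -2357882 - 1508 = -2359390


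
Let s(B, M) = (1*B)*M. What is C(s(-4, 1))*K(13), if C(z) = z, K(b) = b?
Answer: -52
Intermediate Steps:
s(B, M) = B*M
C(s(-4, 1))*K(13) = -4*1*13 = -4*13 = -52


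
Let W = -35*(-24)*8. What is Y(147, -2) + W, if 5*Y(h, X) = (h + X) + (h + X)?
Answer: 6778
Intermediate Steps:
W = 6720 (W = 840*8 = 6720)
Y(h, X) = 2*X/5 + 2*h/5 (Y(h, X) = ((h + X) + (h + X))/5 = ((X + h) + (X + h))/5 = (2*X + 2*h)/5 = 2*X/5 + 2*h/5)
Y(147, -2) + W = ((⅖)*(-2) + (⅖)*147) + 6720 = (-⅘ + 294/5) + 6720 = 58 + 6720 = 6778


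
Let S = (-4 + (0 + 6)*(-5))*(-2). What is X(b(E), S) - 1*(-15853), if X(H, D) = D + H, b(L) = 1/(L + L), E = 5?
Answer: 159211/10 ≈ 15921.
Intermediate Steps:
S = 68 (S = (-4 + 6*(-5))*(-2) = (-4 - 30)*(-2) = -34*(-2) = 68)
b(L) = 1/(2*L)
X(b(E), S) - 1*(-15853) = (68 + (½)/5) - 1*(-15853) = (68 + (½)*(⅕)) + 15853 = (68 + ⅒) + 15853 = 681/10 + 15853 = 159211/10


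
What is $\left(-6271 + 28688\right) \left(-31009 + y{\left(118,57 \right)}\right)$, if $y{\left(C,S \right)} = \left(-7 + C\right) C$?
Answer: $-401510887$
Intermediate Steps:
$y{\left(C,S \right)} = C \left(-7 + C\right)$
$\left(-6271 + 28688\right) \left(-31009 + y{\left(118,57 \right)}\right) = \left(-6271 + 28688\right) \left(-31009 + 118 \left(-7 + 118\right)\right) = 22417 \left(-31009 + 118 \cdot 111\right) = 22417 \left(-31009 + 13098\right) = 22417 \left(-17911\right) = -401510887$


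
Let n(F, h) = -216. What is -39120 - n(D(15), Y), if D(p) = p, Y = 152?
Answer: -38904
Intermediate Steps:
-39120 - n(D(15), Y) = -39120 - 1*(-216) = -39120 + 216 = -38904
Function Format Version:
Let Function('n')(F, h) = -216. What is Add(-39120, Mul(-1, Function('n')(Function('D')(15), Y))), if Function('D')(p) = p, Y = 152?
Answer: -38904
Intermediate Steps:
Add(-39120, Mul(-1, Function('n')(Function('D')(15), Y))) = Add(-39120, Mul(-1, -216)) = Add(-39120, 216) = -38904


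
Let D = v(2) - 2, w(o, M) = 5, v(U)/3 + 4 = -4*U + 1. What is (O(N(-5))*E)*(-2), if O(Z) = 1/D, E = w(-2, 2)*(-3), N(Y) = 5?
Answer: -6/7 ≈ -0.85714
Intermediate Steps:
v(U) = -9 - 12*U (v(U) = -12 + 3*(-4*U + 1) = -12 + 3*(1 - 4*U) = -12 + (3 - 12*U) = -9 - 12*U)
E = -15 (E = 5*(-3) = -15)
D = -35 (D = (-9 - 12*2) - 2 = (-9 - 24) - 2 = -33 - 2 = -35)
O(Z) = -1/35 (O(Z) = 1/(-35) = -1/35)
(O(N(-5))*E)*(-2) = -1/35*(-15)*(-2) = (3/7)*(-2) = -6/7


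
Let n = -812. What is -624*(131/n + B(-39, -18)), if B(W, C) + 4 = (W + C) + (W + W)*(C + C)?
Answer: -347947548/203 ≈ -1.7140e+6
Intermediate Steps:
B(W, C) = -4 + C + W + 4*C*W (B(W, C) = -4 + ((W + C) + (W + W)*(C + C)) = -4 + ((C + W) + (2*W)*(2*C)) = -4 + ((C + W) + 4*C*W) = -4 + (C + W + 4*C*W) = -4 + C + W + 4*C*W)
-624*(131/n + B(-39, -18)) = -624*(131/(-812) + (-4 - 18 - 39 + 4*(-18)*(-39))) = -624*(131*(-1/812) + (-4 - 18 - 39 + 2808)) = -624*(-131/812 + 2747) = -624*2230433/812 = -347947548/203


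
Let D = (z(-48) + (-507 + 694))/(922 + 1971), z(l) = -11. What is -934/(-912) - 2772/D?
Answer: -20777059/456 ≈ -45564.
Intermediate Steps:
D = 16/263 (D = (-11 + (-507 + 694))/(922 + 1971) = (-11 + 187)/2893 = 176*(1/2893) = 16/263 ≈ 0.060836)
-934/(-912) - 2772/D = -934/(-912) - 2772/16/263 = -934*(-1/912) - 2772*263/16 = 467/456 - 182259/4 = -20777059/456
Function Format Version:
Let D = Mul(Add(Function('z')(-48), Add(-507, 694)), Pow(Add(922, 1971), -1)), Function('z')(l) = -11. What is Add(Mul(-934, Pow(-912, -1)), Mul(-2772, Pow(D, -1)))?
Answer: Rational(-20777059, 456) ≈ -45564.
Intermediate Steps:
D = Rational(16, 263) (D = Mul(Add(-11, Add(-507, 694)), Pow(Add(922, 1971), -1)) = Mul(Add(-11, 187), Pow(2893, -1)) = Mul(176, Rational(1, 2893)) = Rational(16, 263) ≈ 0.060836)
Add(Mul(-934, Pow(-912, -1)), Mul(-2772, Pow(D, -1))) = Add(Mul(-934, Pow(-912, -1)), Mul(-2772, Pow(Rational(16, 263), -1))) = Add(Mul(-934, Rational(-1, 912)), Mul(-2772, Rational(263, 16))) = Add(Rational(467, 456), Rational(-182259, 4)) = Rational(-20777059, 456)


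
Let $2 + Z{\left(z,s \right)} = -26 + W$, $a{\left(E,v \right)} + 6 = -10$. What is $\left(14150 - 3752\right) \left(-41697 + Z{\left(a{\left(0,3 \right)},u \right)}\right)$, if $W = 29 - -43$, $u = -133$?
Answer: $-433107894$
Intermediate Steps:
$a{\left(E,v \right)} = -16$ ($a{\left(E,v \right)} = -6 - 10 = -16$)
$W = 72$ ($W = 29 + 43 = 72$)
$Z{\left(z,s \right)} = 44$ ($Z{\left(z,s \right)} = -2 + \left(-26 + 72\right) = -2 + 46 = 44$)
$\left(14150 - 3752\right) \left(-41697 + Z{\left(a{\left(0,3 \right)},u \right)}\right) = \left(14150 - 3752\right) \left(-41697 + 44\right) = 10398 \left(-41653\right) = -433107894$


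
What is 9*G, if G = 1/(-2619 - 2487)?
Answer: -3/1702 ≈ -0.0017626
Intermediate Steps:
G = -1/5106 (G = 1/(-5106) = -1/5106 ≈ -0.00019585)
9*G = 9*(-1/5106) = -3/1702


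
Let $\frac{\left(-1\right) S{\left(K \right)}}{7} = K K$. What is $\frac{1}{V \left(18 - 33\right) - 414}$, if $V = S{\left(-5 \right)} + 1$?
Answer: $\frac{1}{2196} \approx 0.00045537$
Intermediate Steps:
$S{\left(K \right)} = - 7 K^{2}$ ($S{\left(K \right)} = - 7 K K = - 7 K^{2}$)
$V = -174$ ($V = - 7 \left(-5\right)^{2} + 1 = \left(-7\right) 25 + 1 = -175 + 1 = -174$)
$\frac{1}{V \left(18 - 33\right) - 414} = \frac{1}{- 174 \left(18 - 33\right) - 414} = \frac{1}{\left(-174\right) \left(-15\right) - 414} = \frac{1}{2610 - 414} = \frac{1}{2196}$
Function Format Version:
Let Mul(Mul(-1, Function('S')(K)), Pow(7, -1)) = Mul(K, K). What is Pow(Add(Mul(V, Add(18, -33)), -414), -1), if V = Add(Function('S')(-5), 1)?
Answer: Rational(1, 2196) ≈ 0.00045537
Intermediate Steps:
Function('S')(K) = Mul(-7, Pow(K, 2)) (Function('S')(K) = Mul(-7, Mul(K, K)) = Mul(-7, Pow(K, 2)))
V = -174 (V = Add(Mul(-7, Pow(-5, 2)), 1) = Add(Mul(-7, 25), 1) = Add(-175, 1) = -174)
Pow(Add(Mul(V, Add(18, -33)), -414), -1) = Pow(Add(Mul(-174, Add(18, -33)), -414), -1) = Pow(Add(Mul(-174, -15), -414), -1) = Pow(Add(2610, -414), -1) = Pow(2196, -1) = Rational(1, 2196)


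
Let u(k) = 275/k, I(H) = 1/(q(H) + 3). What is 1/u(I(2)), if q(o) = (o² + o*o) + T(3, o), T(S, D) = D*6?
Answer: 1/6325 ≈ 0.00015810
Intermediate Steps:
T(S, D) = 6*D
q(o) = 2*o² + 6*o (q(o) = (o² + o*o) + 6*o = (o² + o²) + 6*o = 2*o² + 6*o)
I(H) = 1/(3 + 2*H*(3 + H)) (I(H) = 1/(2*H*(3 + H) + 3) = 1/(3 + 2*H*(3 + H)))
1/u(I(2)) = 1/(275/(1/(3 + 2*2² + 6*2))) = 1/(275/(1/(3 + 2*4 + 12))) = 1/(275/(1/(3 + 8 + 12))) = 1/(275/(1/23)) = 1/(275*23) = 1/6325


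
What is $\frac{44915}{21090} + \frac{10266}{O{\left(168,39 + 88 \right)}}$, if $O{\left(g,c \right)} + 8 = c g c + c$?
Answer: $\frac{24385354541}{11429898438} \approx 2.1335$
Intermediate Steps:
$O{\left(g,c \right)} = -8 + c + g c^{2}$ ($O{\left(g,c \right)} = -8 + \left(c g c + c\right) = -8 + \left(g c^{2} + c\right) = -8 + \left(c + g c^{2}\right) = -8 + c + g c^{2}$)
$\frac{44915}{21090} + \frac{10266}{O{\left(168,39 + 88 \right)}} = \frac{44915}{21090} + \frac{10266}{-8 + \left(39 + 88\right) + 168 \left(39 + 88\right)^{2}} = 44915 \cdot \frac{1}{21090} + \frac{10266}{-8 + 127 + 168 \cdot 127^{2}} = \frac{8983}{4218} + \frac{10266}{-8 + 127 + 168 \cdot 16129} = \frac{8983}{4218} + \frac{10266}{-8 + 127 + 2709672} = \frac{8983}{4218} + \frac{10266}{2709791} = \frac{24385354541}{11429898438}$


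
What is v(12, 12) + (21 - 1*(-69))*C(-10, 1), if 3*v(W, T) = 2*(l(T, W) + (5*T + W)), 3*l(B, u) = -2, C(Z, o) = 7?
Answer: 6098/9 ≈ 677.56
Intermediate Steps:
l(B, u) = -2/3 (l(B, u) = (1/3)*(-2) = -2/3)
v(W, T) = -4/9 + 2*W/3 + 10*T/3 (v(W, T) = (2*(-2/3 + (5*T + W)))/3 = (2*(-2/3 + (W + 5*T)))/3 = (2*(-2/3 + W + 5*T))/3 = (-4/3 + 2*W + 10*T)/3 = -4/9 + 2*W/3 + 10*T/3)
v(12, 12) + (21 - 1*(-69))*C(-10, 1) = (-4/9 + (2/3)*12 + (10/3)*12) + (21 - 1*(-69))*7 = (-4/9 + 8 + 40) + (21 + 69)*7 = 428/9 + 90*7 = 428/9 + 630 = 6098/9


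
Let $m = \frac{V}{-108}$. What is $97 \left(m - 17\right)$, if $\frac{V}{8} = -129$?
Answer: $- \frac{6499}{9} \approx -722.11$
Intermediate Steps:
$V = -1032$ ($V = 8 \left(-129\right) = -1032$)
$m = \frac{86}{9}$ ($m = - \frac{1032}{-108} = \left(-1032\right) \left(- \frac{1}{108}\right) = \frac{86}{9} \approx 9.5556$)
$97 \left(m - 17\right) = 97 \left(\frac{86}{9} - 17\right) = 97 \left(- \frac{67}{9}\right) = - \frac{6499}{9}$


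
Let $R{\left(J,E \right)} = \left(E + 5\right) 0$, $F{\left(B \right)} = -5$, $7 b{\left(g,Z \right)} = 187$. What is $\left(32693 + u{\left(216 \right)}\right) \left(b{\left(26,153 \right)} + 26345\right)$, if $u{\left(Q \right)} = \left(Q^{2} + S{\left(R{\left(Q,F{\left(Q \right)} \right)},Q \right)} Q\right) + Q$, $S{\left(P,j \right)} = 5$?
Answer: $\frac{14887228290}{7} \approx 2.1267 \cdot 10^{9}$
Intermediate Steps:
$b{\left(g,Z \right)} = \frac{187}{7}$ ($b{\left(g,Z \right)} = \frac{1}{7} \cdot 187 = \frac{187}{7}$)
$R{\left(J,E \right)} = 0$ ($R{\left(J,E \right)} = \left(5 + E\right) 0 = 0$)
$u{\left(Q \right)} = Q^{2} + 6 Q$ ($u{\left(Q \right)} = \left(Q^{2} + 5 Q\right) + Q = Q^{2} + 6 Q$)
$\left(32693 + u{\left(216 \right)}\right) \left(b{\left(26,153 \right)} + 26345\right) = \left(32693 + 216 \left(6 + 216\right)\right) \left(\frac{187}{7} + 26345\right) = \left(32693 + 216 \cdot 222\right) \frac{184602}{7} = \left(32693 + 47952\right) \frac{184602}{7} = 80645 \cdot \frac{184602}{7} = \frac{14887228290}{7}$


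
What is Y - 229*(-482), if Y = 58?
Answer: 110436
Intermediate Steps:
Y - 229*(-482) = 58 - 229*(-482) = 58 + 110378 = 110436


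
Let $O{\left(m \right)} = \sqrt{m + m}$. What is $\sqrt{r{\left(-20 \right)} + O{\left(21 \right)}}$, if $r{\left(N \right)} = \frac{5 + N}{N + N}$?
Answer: $\frac{\sqrt{6 + 16 \sqrt{42}}}{4} \approx 2.6183$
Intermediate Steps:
$O{\left(m \right)} = \sqrt{2} \sqrt{m}$ ($O{\left(m \right)} = \sqrt{2 m} = \sqrt{2} \sqrt{m}$)
$r{\left(N \right)} = \frac{5 + N}{2 N}$
$\sqrt{r{\left(-20 \right)} + O{\left(21 \right)}} = \sqrt{\frac{5 - 20}{2 \left(-20\right)} + \sqrt{2} \sqrt{21}} = \sqrt{\frac{1}{2} \left(- \frac{1}{20}\right) \left(-15\right) + \sqrt{42}} = \sqrt{\frac{3}{8} + \sqrt{42}}$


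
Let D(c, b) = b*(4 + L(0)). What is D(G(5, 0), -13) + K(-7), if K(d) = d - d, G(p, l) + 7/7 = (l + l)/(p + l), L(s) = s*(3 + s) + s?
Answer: -52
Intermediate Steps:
L(s) = s + s*(3 + s)
G(p, l) = -1 + 2*l/(l + p) (G(p, l) = -1 + (l + l)/(p + l) = -1 + (2*l)/(l + p) = -1 + 2*l/(l + p))
K(d) = 0
D(c, b) = 4*b (D(c, b) = b*(4 + 0*(4 + 0)) = b*(4 + 0*4) = b*(4 + 0) = b*4 = 4*b)
D(G(5, 0), -13) + K(-7) = 4*(-13) + 0 = -52 + 0 = -52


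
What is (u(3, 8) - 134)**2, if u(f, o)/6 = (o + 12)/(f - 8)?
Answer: 24964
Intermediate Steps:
u(f, o) = 6*(12 + o)/(-8 + f) (u(f, o) = 6*((o + 12)/(f - 8)) = 6*((12 + o)/(-8 + f)) = 6*(12 + o)/(-8 + f))
(u(3, 8) - 134)**2 = (6*(12 + 8)/(-8 + 3) - 134)**2 = (6*20/(-5) - 134)**2 = (6*(-1/5)*20 - 134)**2 = (-24 - 134)**2 = (-158)**2 = 24964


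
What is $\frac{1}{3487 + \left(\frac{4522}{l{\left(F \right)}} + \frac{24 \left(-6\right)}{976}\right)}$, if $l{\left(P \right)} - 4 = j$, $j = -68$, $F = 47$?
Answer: $\frac{1952}{6668415} \approx 0.00029272$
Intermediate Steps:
$l{\left(P \right)} = -64$ ($l{\left(P \right)} = 4 - 68 = -64$)
$\frac{1}{3487 + \left(\frac{4522}{l{\left(F \right)}} + \frac{24 \left(-6\right)}{976}\right)} = \frac{1}{3487 + \left(\frac{4522}{-64} + \frac{24 \left(-6\right)}{976}\right)} = \frac{1}{3487 + \left(4522 \left(- \frac{1}{64}\right) - \frac{9}{61}\right)} = \frac{1}{3487 - \frac{138209}{1952}} = \frac{1}{\frac{6668415}{1952}} = \frac{1952}{6668415}$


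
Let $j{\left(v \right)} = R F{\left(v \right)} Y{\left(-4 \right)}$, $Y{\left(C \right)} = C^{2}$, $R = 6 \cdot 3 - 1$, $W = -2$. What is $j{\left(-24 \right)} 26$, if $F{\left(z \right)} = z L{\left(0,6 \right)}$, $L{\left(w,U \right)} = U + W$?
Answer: $-678912$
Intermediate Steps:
$L{\left(w,U \right)} = -2 + U$ ($L{\left(w,U \right)} = U - 2 = -2 + U$)
$R = 17$ ($R = 18 - 1 = 17$)
$F{\left(z \right)} = 4 z$ ($F{\left(z \right)} = z \left(-2 + 6\right) = z 4 = 4 z$)
$j{\left(v \right)} = 1088 v$ ($j{\left(v \right)} = 17 \cdot 4 v \left(-4\right)^{2} = 68 v 16 = 1088 v$)
$j{\left(-24 \right)} 26 = 1088 \left(-24\right) 26 = \left(-26112\right) 26 = -678912$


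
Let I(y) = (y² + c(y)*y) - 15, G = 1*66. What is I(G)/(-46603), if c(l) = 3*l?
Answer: -17409/46603 ≈ -0.37356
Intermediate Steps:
G = 66
I(y) = -15 + 4*y² (I(y) = (y² + (3*y)*y) - 15 = (y² + 3*y²) - 15 = 4*y² - 15 = -15 + 4*y²)
I(G)/(-46603) = (-15 + 4*66²)/(-46603) = (-15 + 4*4356)*(-1/46603) = (-15 + 17424)*(-1/46603) = 17409*(-1/46603) = -17409/46603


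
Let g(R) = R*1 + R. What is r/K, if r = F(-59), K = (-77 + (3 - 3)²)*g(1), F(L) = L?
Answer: 59/154 ≈ 0.38312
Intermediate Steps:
g(R) = 2*R (g(R) = R + R = 2*R)
K = -154 (K = (-77 + (3 - 3)²)*(2*1) = (-77 + 0²)*2 = (-77 + 0)*2 = -77*2 = -154)
r = -59
r/K = -59/(-154) = -59*(-1/154) = 59/154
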